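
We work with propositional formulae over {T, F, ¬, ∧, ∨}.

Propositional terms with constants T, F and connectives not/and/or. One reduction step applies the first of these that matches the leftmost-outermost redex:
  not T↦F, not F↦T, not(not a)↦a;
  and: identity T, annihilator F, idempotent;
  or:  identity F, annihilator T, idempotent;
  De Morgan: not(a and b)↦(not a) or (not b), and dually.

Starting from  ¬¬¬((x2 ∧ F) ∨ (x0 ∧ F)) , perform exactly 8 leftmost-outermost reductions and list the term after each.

  start: ¬¬¬((x2 ∧ F) ∨ (x0 ∧ F))
  [1] ¬((x2 ∧ F) ∨ (x0 ∧ F))
  [2] ¬(x2 ∧ F) ∧ ¬(x0 ∧ F)
  [3] (¬x2 ∨ ¬F) ∧ ¬(x0 ∧ F)
  [4] (¬x2 ∨ T) ∧ ¬(x0 ∧ F)
  [5] T ∧ ¬(x0 ∧ F)
  [6] ¬(x0 ∧ F)
  [7] ¬x0 ∨ ¬F
  [8] ¬x0 ∨ T

Answer: after 8 steps: ¬x0 ∨ T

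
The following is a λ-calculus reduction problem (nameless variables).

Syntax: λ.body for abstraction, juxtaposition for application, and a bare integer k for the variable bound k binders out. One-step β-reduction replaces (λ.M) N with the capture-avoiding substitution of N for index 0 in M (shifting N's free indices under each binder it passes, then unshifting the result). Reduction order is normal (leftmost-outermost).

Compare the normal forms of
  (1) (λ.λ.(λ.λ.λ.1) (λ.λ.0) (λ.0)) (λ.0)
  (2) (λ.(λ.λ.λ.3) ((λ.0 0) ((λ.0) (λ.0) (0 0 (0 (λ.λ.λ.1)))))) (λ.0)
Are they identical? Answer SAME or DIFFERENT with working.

Term A:
  start: (λ.λ.(λ.λ.λ.1) (λ.λ.0) (λ.0)) (λ.0)
  [1] λ.(λ.λ.λ.1) (λ.λ.0) (λ.0)
  [2] λ.(λ.λ.1) (λ.0)
  [3] λ.λ.λ.0

Term B:
  start: (λ.(λ.λ.λ.3) ((λ.0 0) ((λ.0) (λ.0) (0 0 (0 (λ.λ.λ.1)))))) (λ.0)
  [1] (λ.λ.λ.λ.0) ((λ.0 0) ((λ.0) (λ.0) ((λ.0) (λ.0) ((λ.0) (λ.λ.λ.1)))))
  [2] λ.λ.λ.0

Answer: SAME — A ⇓ λ.λ.λ.0, B ⇓ λ.λ.λ.0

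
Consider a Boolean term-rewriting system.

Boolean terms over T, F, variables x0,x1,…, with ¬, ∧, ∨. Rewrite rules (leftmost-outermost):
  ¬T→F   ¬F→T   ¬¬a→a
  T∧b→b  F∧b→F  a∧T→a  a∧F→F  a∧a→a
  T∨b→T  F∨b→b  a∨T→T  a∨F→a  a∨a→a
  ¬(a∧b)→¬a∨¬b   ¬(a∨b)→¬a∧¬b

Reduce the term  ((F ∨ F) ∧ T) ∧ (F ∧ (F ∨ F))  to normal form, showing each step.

  start: ((F ∨ F) ∧ T) ∧ (F ∧ (F ∨ F))
  [1] (F ∨ F) ∧ (F ∧ (F ∨ F))
  [2] F ∧ (F ∧ (F ∨ F))
  [3] F

Answer: normal form = F  (in 3 steps)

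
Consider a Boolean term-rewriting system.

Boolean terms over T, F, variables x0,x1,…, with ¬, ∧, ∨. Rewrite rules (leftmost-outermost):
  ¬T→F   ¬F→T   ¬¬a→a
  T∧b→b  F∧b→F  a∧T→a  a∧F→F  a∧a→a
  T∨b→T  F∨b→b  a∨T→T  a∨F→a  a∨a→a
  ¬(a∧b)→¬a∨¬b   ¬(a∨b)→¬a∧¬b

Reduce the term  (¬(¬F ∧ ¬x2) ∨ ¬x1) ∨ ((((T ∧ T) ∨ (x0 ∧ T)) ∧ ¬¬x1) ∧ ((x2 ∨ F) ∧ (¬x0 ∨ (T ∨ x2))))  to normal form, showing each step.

Answer: normal form = (x2 ∨ ¬x1) ∨ (x1 ∧ x2)  (in 12 steps)

Reduction:
  start: (¬(¬F ∧ ¬x2) ∨ ¬x1) ∨ ((((T ∧ T) ∨ (x0 ∧ T)) ∧ ¬¬x1) ∧ ((x2 ∨ F) ∧ (¬x0 ∨ (T ∨ x2))))
  [1] ((¬¬F ∨ ¬¬x2) ∨ ¬x1) ∨ ((((T ∧ T) ∨ (x0 ∧ T)) ∧ ¬¬x1) ∧ ((x2 ∨ F) ∧ (¬x0 ∨ (T ∨ x2))))
  [2] ((F ∨ ¬¬x2) ∨ ¬x1) ∨ ((((T ∧ T) ∨ (x0 ∧ T)) ∧ ¬¬x1) ∧ ((x2 ∨ F) ∧ (¬x0 ∨ (T ∨ x2))))
  [3] (¬¬x2 ∨ ¬x1) ∨ ((((T ∧ T) ∨ (x0 ∧ T)) ∧ ¬¬x1) ∧ ((x2 ∨ F) ∧ (¬x0 ∨ (T ∨ x2))))
  [4] (x2 ∨ ¬x1) ∨ ((((T ∧ T) ∨ (x0 ∧ T)) ∧ ¬¬x1) ∧ ((x2 ∨ F) ∧ (¬x0 ∨ (T ∨ x2))))
  [5] (x2 ∨ ¬x1) ∨ (((T ∨ (x0 ∧ T)) ∧ ¬¬x1) ∧ ((x2 ∨ F) ∧ (¬x0 ∨ (T ∨ x2))))
  [6] (x2 ∨ ¬x1) ∨ ((T ∧ ¬¬x1) ∧ ((x2 ∨ F) ∧ (¬x0 ∨ (T ∨ x2))))
  [7] (x2 ∨ ¬x1) ∨ (¬¬x1 ∧ ((x2 ∨ F) ∧ (¬x0 ∨ (T ∨ x2))))
  [8] (x2 ∨ ¬x1) ∨ (x1 ∧ ((x2 ∨ F) ∧ (¬x0 ∨ (T ∨ x2))))
  [9] (x2 ∨ ¬x1) ∨ (x1 ∧ (x2 ∧ (¬x0 ∨ (T ∨ x2))))
  [10] (x2 ∨ ¬x1) ∨ (x1 ∧ (x2 ∧ (¬x0 ∨ T)))
  [11] (x2 ∨ ¬x1) ∨ (x1 ∧ (x2 ∧ T))
  [12] (x2 ∨ ¬x1) ∨ (x1 ∧ x2)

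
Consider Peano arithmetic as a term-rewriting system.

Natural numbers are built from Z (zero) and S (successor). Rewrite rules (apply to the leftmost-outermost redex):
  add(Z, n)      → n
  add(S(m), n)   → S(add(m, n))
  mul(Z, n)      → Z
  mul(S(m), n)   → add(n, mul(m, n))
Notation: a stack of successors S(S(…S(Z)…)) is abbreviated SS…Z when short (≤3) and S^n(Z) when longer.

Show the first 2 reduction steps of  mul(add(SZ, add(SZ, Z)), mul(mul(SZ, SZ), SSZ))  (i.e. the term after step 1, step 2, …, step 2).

Answer: after 2 steps: add(mul(mul(SZ, SZ), SSZ), mul(add(Z, add(SZ, Z)), mul(mul(SZ, SZ), SSZ)))

Derivation:
  start: mul(add(SZ, add(SZ, Z)), mul(mul(SZ, SZ), SSZ))
  step 1: mul(S(add(Z, add(SZ, Z))), mul(mul(SZ, SZ), SSZ))
  step 2: add(mul(mul(SZ, SZ), SSZ), mul(add(Z, add(SZ, Z)), mul(mul(SZ, SZ), SSZ)))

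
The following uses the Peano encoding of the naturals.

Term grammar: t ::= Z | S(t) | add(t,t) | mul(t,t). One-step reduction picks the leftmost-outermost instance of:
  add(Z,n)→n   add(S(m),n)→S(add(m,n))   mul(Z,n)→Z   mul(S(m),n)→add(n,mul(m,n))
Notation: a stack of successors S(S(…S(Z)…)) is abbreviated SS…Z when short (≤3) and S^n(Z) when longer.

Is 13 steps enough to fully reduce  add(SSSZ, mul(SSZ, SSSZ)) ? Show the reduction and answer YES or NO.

  start: add(SSSZ, mul(SSZ, SSSZ))
  step 1: S(add(SSZ, mul(SSZ, SSSZ)))
  step 2: S(S(add(SZ, mul(SSZ, SSSZ))))
  step 3: S(S(S(add(Z, mul(SSZ, SSSZ)))))
  step 4: S(S(S(mul(SSZ, SSSZ))))
  step 5: S(S(S(add(SSSZ, mul(SZ, SSSZ)))))
  step 6: S(S(S(S(add(SSZ, mul(SZ, SSSZ))))))
  step 7: S(S(S(S(S(add(SZ, mul(SZ, SSSZ)))))))
  step 8: S(S(S(S(S(S(add(Z, mul(SZ, SSSZ))))))))
  step 9: S(S(S(S(S(S(mul(SZ, SSSZ)))))))
  step 10: S(S(S(S(S(S(add(SSSZ, mul(Z, SSSZ))))))))
  step 11: S(S(S(S(S(S(S(add(SSZ, mul(Z, SSSZ)))))))))
  step 12: S(S(S(S(S(S(S(S(add(SZ, mul(Z, SSSZ))))))))))
  step 13: S(S(S(S(S(S(S(S(S(add(Z, mul(Z, SSSZ)))))))))))

Answer: NO — after 13 steps the term is S(S(S(S(S(S(S(S(S(add(Z, mul(Z, SSSZ))))))))))), not yet normal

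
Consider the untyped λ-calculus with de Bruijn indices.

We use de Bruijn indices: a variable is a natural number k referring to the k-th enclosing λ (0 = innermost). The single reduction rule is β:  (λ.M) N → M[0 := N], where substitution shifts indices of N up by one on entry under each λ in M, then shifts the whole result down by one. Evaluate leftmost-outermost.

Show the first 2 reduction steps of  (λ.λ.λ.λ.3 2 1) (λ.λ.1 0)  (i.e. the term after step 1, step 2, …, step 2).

Answer: after 2 steps: λ.λ.λ.(λ.3 0) 1

Working:
  start: (λ.λ.λ.λ.3 2 1) (λ.λ.1 0)
  [1] λ.λ.λ.(λ.λ.1 0) 2 1
  [2] λ.λ.λ.(λ.3 0) 1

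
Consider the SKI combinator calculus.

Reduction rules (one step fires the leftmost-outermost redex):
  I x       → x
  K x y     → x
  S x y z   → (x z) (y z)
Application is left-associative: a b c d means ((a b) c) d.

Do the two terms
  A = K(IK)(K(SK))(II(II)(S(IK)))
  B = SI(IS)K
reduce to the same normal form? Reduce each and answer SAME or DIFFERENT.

Term A:
  start: K(IK)(K(SK))(II(II)(S(IK)))
  →1  IK(II(II)(S(IK)))
  →2  K(II(II)(S(IK)))
  →3  K(I(II)(S(IK)))
  →4  K(II(S(IK)))
  →5  K(I(S(IK)))
  →6  K(S(IK))
  →7  K(SK)

Term B:
  start: SI(IS)K
  →1  IK(ISK)
  →2  K(ISK)
  →3  K(SK)

Answer: SAME — A ⇓ K(SK), B ⇓ K(SK)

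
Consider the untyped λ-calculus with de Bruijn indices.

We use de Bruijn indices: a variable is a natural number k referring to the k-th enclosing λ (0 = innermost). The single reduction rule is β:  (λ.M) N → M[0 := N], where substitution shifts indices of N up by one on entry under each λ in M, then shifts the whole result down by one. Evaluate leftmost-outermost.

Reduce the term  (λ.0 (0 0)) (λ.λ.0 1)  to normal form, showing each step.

Answer: normal form = λ.0 (λ.0 (λ.λ.0 1))  (in 3 steps)

Working:
  start: (λ.0 (0 0)) (λ.λ.0 1)
  [1] (λ.λ.0 1) ((λ.λ.0 1) (λ.λ.0 1))
  [2] λ.0 ((λ.λ.0 1) (λ.λ.0 1))
  [3] λ.0 (λ.0 (λ.λ.0 1))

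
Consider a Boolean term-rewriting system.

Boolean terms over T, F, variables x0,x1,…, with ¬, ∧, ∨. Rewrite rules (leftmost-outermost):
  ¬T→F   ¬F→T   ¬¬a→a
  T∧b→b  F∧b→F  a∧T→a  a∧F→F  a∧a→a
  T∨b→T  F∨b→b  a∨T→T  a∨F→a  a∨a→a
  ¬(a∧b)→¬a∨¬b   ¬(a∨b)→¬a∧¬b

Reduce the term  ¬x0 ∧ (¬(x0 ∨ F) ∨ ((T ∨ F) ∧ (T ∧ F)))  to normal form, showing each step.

Answer: normal form = ¬x0  (in 8 steps)

Derivation:
  start: ¬x0 ∧ (¬(x0 ∨ F) ∨ ((T ∨ F) ∧ (T ∧ F)))
  [1] ¬x0 ∧ ((¬x0 ∧ ¬F) ∨ ((T ∨ F) ∧ (T ∧ F)))
  [2] ¬x0 ∧ ((¬x0 ∧ T) ∨ ((T ∨ F) ∧ (T ∧ F)))
  [3] ¬x0 ∧ (¬x0 ∨ ((T ∨ F) ∧ (T ∧ F)))
  [4] ¬x0 ∧ (¬x0 ∨ (T ∧ (T ∧ F)))
  [5] ¬x0 ∧ (¬x0 ∨ (T ∧ F))
  [6] ¬x0 ∧ (¬x0 ∨ F)
  [7] ¬x0 ∧ ¬x0
  [8] ¬x0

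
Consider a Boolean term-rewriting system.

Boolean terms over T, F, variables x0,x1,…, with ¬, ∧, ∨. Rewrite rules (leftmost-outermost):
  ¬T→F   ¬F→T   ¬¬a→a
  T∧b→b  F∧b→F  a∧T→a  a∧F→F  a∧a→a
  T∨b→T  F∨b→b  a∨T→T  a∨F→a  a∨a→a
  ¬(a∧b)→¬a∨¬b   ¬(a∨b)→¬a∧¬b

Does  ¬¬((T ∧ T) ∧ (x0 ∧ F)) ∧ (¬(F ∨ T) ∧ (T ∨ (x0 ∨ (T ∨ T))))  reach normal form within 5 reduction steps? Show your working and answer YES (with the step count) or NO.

  start: ¬¬((T ∧ T) ∧ (x0 ∧ F)) ∧ (¬(F ∨ T) ∧ (T ∨ (x0 ∨ (T ∨ T))))
  →1  ((T ∧ T) ∧ (x0 ∧ F)) ∧ (¬(F ∨ T) ∧ (T ∨ (x0 ∨ (T ∨ T))))
  →2  (T ∧ (x0 ∧ F)) ∧ (¬(F ∨ T) ∧ (T ∨ (x0 ∨ (T ∨ T))))
  →3  (x0 ∧ F) ∧ (¬(F ∨ T) ∧ (T ∨ (x0 ∨ (T ∨ T))))
  →4  F ∧ (¬(F ∨ T) ∧ (T ∨ (x0 ∨ (T ∨ T))))
  →5  F

Answer: YES — reaches normal form F in 5 ≤ 5 steps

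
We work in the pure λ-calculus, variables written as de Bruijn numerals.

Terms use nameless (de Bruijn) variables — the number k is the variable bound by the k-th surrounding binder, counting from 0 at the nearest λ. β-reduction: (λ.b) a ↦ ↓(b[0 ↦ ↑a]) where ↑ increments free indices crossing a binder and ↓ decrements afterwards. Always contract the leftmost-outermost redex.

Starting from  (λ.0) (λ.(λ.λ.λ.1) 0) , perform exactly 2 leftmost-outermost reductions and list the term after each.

Answer: after 2 steps: λ.λ.λ.1

Working:
  start: (λ.0) (λ.(λ.λ.λ.1) 0)
  →1  λ.(λ.λ.λ.1) 0
  →2  λ.λ.λ.1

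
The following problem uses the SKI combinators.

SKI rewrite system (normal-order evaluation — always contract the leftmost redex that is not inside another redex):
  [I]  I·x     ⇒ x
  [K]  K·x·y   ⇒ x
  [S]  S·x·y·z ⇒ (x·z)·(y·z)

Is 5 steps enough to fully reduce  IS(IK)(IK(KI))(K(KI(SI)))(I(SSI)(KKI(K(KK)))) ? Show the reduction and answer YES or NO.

  start: IS(IK)(IK(KI))(K(KI(SI)))(I(SSI)(KKI(K(KK))))
  [1] S(IK)(IK(KI))(K(KI(SI)))(I(SSI)(KKI(K(KK))))
  [2] IK(K(KI(SI)))(IK(KI)(K(KI(SI))))(I(SSI)(KKI(K(KK))))
  [3] K(K(KI(SI)))(IK(KI)(K(KI(SI))))(I(SSI)(KKI(K(KK))))
  [4] K(KI(SI))(I(SSI)(KKI(K(KK))))
  [5] KI(SI)

Answer: NO — after 5 steps the term is KI(SI), not yet normal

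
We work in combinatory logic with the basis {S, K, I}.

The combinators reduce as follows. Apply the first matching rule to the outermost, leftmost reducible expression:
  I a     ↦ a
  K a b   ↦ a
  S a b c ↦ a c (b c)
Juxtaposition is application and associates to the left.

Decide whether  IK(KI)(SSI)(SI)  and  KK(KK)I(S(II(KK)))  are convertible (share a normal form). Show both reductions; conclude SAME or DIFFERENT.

Answer: SAME — A ⇓ I, B ⇓ I

Derivation:
Term A:
  start: IK(KI)(SSI)(SI)
  →1  K(KI)(SSI)(SI)
  →2  KI(SI)
  →3  I

Term B:
  start: KK(KK)I(S(II(KK)))
  →1  KI(S(II(KK)))
  →2  I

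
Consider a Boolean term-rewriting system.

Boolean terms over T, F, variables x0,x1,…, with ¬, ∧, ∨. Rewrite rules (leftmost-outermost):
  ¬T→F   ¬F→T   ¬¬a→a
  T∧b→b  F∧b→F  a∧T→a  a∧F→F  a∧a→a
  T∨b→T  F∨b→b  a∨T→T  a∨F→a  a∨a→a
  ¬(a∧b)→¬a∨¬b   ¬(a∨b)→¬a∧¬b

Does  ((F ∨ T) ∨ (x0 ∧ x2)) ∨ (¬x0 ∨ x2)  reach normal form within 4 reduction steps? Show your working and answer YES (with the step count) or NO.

  start: ((F ∨ T) ∨ (x0 ∧ x2)) ∨ (¬x0 ∨ x2)
  step 1: (T ∨ (x0 ∧ x2)) ∨ (¬x0 ∨ x2)
  step 2: T ∨ (¬x0 ∨ x2)
  step 3: T

Answer: YES — reaches normal form T in 3 ≤ 4 steps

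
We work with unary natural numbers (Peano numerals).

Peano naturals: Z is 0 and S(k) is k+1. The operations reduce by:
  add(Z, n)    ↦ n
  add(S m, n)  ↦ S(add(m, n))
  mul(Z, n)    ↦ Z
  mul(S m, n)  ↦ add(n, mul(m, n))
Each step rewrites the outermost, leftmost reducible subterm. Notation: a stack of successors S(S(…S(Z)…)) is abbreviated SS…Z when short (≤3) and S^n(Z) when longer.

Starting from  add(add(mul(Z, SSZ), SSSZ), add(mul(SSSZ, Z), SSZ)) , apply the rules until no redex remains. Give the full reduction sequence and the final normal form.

Answer: normal form = S^5(Z)  (in 14 steps)

Reduction:
  start: add(add(mul(Z, SSZ), SSSZ), add(mul(SSSZ, Z), SSZ))
  →1  add(add(Z, SSSZ), add(mul(SSSZ, Z), SSZ))
  →2  add(SSSZ, add(mul(SSSZ, Z), SSZ))
  →3  S(add(SSZ, add(mul(SSSZ, Z), SSZ)))
  →4  S(S(add(SZ, add(mul(SSSZ, Z), SSZ))))
  →5  S(S(S(add(Z, add(mul(SSSZ, Z), SSZ)))))
  →6  S(S(S(add(mul(SSSZ, Z), SSZ))))
  →7  S(S(S(add(add(Z, mul(SSZ, Z)), SSZ))))
  →8  S(S(S(add(mul(SSZ, Z), SSZ))))
  →9  S(S(S(add(add(Z, mul(SZ, Z)), SSZ))))
  →10  S(S(S(add(mul(SZ, Z), SSZ))))
  →11  S(S(S(add(add(Z, mul(Z, Z)), SSZ))))
  →12  S(S(S(add(mul(Z, Z), SSZ))))
  →13  S(S(S(add(Z, SSZ))))
  →14  S^5(Z)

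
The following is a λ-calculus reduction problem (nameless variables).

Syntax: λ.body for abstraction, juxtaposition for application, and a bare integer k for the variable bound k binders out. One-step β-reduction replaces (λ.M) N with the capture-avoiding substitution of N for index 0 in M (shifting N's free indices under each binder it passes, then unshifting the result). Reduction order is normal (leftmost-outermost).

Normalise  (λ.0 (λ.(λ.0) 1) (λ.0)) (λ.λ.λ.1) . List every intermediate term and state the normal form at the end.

Answer: normal form = λ.λ.0  (in 3 steps)

Working:
  start: (λ.0 (λ.(λ.0) 1) (λ.0)) (λ.λ.λ.1)
  [1] (λ.λ.λ.1) (λ.(λ.0) (λ.λ.λ.1)) (λ.0)
  [2] (λ.λ.1) (λ.0)
  [3] λ.λ.0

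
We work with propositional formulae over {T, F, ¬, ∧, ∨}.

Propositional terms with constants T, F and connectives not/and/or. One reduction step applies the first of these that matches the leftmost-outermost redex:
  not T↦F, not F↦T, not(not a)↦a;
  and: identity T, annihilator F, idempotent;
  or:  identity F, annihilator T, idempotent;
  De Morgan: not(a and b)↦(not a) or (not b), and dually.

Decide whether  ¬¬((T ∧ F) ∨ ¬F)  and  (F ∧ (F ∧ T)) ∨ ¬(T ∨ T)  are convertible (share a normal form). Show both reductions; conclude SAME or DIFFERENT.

Answer: DIFFERENT — A ⇓ T, B ⇓ F

Reduction:
Term A:
  start: ¬¬((T ∧ F) ∨ ¬F)
  →1  (T ∧ F) ∨ ¬F
  →2  F ∨ ¬F
  →3  ¬F
  →4  T

Term B:
  start: (F ∧ (F ∧ T)) ∨ ¬(T ∨ T)
  →1  F ∨ ¬(T ∨ T)
  →2  ¬(T ∨ T)
  →3  ¬T ∧ ¬T
  →4  ¬T
  →5  F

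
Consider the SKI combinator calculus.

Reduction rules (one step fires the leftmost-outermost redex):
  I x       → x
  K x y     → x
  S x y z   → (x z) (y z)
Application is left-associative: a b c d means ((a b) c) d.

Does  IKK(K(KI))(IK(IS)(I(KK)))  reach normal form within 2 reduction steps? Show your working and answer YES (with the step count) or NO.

Answer: NO — after 2 steps the term is K(IK(IS)(I(KK))), not yet normal

Reduction:
  start: IKK(K(KI))(IK(IS)(I(KK)))
  step 1: KK(K(KI))(IK(IS)(I(KK)))
  step 2: K(IK(IS)(I(KK)))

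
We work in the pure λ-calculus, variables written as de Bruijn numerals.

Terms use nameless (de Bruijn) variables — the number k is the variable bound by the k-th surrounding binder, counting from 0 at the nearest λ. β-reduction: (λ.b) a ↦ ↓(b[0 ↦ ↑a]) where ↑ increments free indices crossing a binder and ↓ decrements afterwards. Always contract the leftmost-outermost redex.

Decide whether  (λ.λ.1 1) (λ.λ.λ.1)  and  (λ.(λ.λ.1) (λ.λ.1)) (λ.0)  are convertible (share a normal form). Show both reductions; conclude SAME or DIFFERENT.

Term A:
  start: (λ.λ.1 1) (λ.λ.λ.1)
  step 1: λ.(λ.λ.λ.1) (λ.λ.λ.1)
  step 2: λ.λ.λ.1

Term B:
  start: (λ.(λ.λ.1) (λ.λ.1)) (λ.0)
  step 1: (λ.λ.1) (λ.λ.1)
  step 2: λ.λ.λ.1

Answer: SAME — A ⇓ λ.λ.λ.1, B ⇓ λ.λ.λ.1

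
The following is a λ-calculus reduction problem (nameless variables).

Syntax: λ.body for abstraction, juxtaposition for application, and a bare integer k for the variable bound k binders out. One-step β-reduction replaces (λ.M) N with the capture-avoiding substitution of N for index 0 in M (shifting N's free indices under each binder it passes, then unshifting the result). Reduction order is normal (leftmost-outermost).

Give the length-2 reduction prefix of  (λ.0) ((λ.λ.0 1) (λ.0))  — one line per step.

Answer: after 2 steps: λ.0 (λ.0)

Reduction:
  start: (λ.0) ((λ.λ.0 1) (λ.0))
  →1  (λ.λ.0 1) (λ.0)
  →2  λ.0 (λ.0)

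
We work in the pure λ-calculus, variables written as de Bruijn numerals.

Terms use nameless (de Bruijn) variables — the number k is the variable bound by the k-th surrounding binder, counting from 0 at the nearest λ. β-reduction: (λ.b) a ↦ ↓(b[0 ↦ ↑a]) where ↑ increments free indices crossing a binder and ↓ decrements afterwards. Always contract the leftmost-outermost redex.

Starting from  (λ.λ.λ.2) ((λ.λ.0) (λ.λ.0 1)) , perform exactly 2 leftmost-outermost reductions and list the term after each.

  start: (λ.λ.λ.2) ((λ.λ.0) (λ.λ.0 1))
  →1  λ.λ.(λ.λ.0) (λ.λ.0 1)
  →2  λ.λ.λ.0

Answer: after 2 steps: λ.λ.λ.0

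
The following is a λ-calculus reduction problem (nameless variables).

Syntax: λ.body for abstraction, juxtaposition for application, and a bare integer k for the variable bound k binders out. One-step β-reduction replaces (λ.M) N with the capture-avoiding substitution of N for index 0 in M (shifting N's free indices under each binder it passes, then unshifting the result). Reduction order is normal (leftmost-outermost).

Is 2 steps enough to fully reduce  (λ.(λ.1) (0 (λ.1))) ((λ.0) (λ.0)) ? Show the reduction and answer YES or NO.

Answer: NO — after 2 steps the term is (λ.0) (λ.0), not yet normal

Derivation:
  start: (λ.(λ.1) (0 (λ.1))) ((λ.0) (λ.0))
  step 1: (λ.(λ.0) (λ.0)) ((λ.0) (λ.0) (λ.(λ.0) (λ.0)))
  step 2: (λ.0) (λ.0)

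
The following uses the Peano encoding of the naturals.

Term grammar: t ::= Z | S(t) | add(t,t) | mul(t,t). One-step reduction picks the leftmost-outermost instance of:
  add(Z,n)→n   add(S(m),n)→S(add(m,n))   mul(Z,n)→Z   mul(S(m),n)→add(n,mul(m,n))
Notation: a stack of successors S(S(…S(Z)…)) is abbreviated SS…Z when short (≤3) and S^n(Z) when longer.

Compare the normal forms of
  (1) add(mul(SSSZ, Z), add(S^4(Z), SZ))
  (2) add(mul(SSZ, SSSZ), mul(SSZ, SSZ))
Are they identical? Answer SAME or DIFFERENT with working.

Term A:
  start: add(mul(SSSZ, Z), add(S^4(Z), SZ))
  →1  add(add(Z, mul(SSZ, Z)), add(S^4(Z), SZ))
  →2  add(mul(SSZ, Z), add(S^4(Z), SZ))
  →3  add(add(Z, mul(SZ, Z)), add(S^4(Z), SZ))
  →4  add(mul(SZ, Z), add(S^4(Z), SZ))
  →5  add(add(Z, mul(Z, Z)), add(S^4(Z), SZ))
  →6  add(mul(Z, Z), add(S^4(Z), SZ))
  →7  add(Z, add(S^4(Z), SZ))
  →8  add(S^4(Z), SZ)
  →9  S(add(SSSZ, SZ))
  →10  S(S(add(SSZ, SZ)))
  →11  S(S(S(add(SZ, SZ))))
  →12  S(S(S(S(add(Z, SZ)))))
  →13  S^5(Z)

Term B:
  start: add(mul(SSZ, SSSZ), mul(SSZ, SSZ))
  →1  add(add(SSSZ, mul(SZ, SSSZ)), mul(SSZ, SSZ))
  →2  add(S(add(SSZ, mul(SZ, SSSZ))), mul(SSZ, SSZ))
  →3  S(add(add(SSZ, mul(SZ, SSSZ)), mul(SSZ, SSZ)))
  →4  S(add(S(add(SZ, mul(SZ, SSSZ))), mul(SSZ, SSZ)))
  →5  S(S(add(add(SZ, mul(SZ, SSSZ)), mul(SSZ, SSZ))))
  →6  S(S(add(S(add(Z, mul(SZ, SSSZ))), mul(SSZ, SSZ))))
  →7  S(S(S(add(add(Z, mul(SZ, SSSZ)), mul(SSZ, SSZ)))))
  →8  S(S(S(add(mul(SZ, SSSZ), mul(SSZ, SSZ)))))
  →9  S(S(S(add(add(SSSZ, mul(Z, SSSZ)), mul(SSZ, SSZ)))))
  →10  S(S(S(add(S(add(SSZ, mul(Z, SSSZ))), mul(SSZ, SSZ)))))
  →11  S(S(S(S(add(add(SSZ, mul(Z, SSSZ)), mul(SSZ, SSZ))))))
  →12  S(S(S(S(add(S(add(SZ, mul(Z, SSSZ))), mul(SSZ, SSZ))))))
  →13  S(S(S(S(S(add(add(SZ, mul(Z, SSSZ)), mul(SSZ, SSZ)))))))
  →14  S(S(S(S(S(add(S(add(Z, mul(Z, SSSZ))), mul(SSZ, SSZ)))))))
  →15  S(S(S(S(S(S(add(add(Z, mul(Z, SSSZ)), mul(SSZ, SSZ))))))))
  →16  S(S(S(S(S(S(add(mul(Z, SSSZ), mul(SSZ, SSZ))))))))
  →17  S(S(S(S(S(S(add(Z, mul(SSZ, SSZ))))))))
  →18  S(S(S(S(S(S(mul(SSZ, SSZ)))))))
  →19  S(S(S(S(S(S(add(SSZ, mul(SZ, SSZ))))))))
  →20  S(S(S(S(S(S(S(add(SZ, mul(SZ, SSZ)))))))))
  →21  S(S(S(S(S(S(S(S(add(Z, mul(SZ, SSZ))))))))))
  →22  S(S(S(S(S(S(S(S(mul(SZ, SSZ)))))))))
  →23  S(S(S(S(S(S(S(S(add(SSZ, mul(Z, SSZ))))))))))
  →24  S(S(S(S(S(S(S(S(S(add(SZ, mul(Z, SSZ)))))))))))
  →25  S(S(S(S(S(S(S(S(S(S(add(Z, mul(Z, SSZ))))))))))))
  →26  S(S(S(S(S(S(S(S(S(S(mul(Z, SSZ)))))))))))
  →27  S^10(Z)

Answer: DIFFERENT — A ⇓ S^5(Z), B ⇓ S^10(Z)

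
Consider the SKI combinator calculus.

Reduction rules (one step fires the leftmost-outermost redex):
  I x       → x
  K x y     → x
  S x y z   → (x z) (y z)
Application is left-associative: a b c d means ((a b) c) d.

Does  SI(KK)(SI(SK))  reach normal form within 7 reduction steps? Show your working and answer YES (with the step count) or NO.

Answer: YES — reaches normal form K(SKK) in 6 ≤ 7 steps

Derivation:
  start: SI(KK)(SI(SK))
  →1  I(SI(SK))(KK(SI(SK)))
  →2  SI(SK)(KK(SI(SK)))
  →3  I(KK(SI(SK)))(SK(KK(SI(SK))))
  →4  KK(SI(SK))(SK(KK(SI(SK))))
  →5  K(SK(KK(SI(SK))))
  →6  K(SKK)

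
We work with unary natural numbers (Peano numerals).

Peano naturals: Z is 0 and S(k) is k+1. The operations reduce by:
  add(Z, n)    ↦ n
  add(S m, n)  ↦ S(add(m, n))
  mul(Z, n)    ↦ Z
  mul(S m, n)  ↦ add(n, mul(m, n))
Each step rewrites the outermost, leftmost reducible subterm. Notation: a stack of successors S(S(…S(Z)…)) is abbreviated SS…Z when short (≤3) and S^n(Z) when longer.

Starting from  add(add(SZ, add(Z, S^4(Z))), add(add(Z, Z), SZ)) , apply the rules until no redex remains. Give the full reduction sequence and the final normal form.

  start: add(add(SZ, add(Z, S^4(Z))), add(add(Z, Z), SZ))
  →1  add(S(add(Z, add(Z, S^4(Z)))), add(add(Z, Z), SZ))
  →2  S(add(add(Z, add(Z, S^4(Z))), add(add(Z, Z), SZ)))
  →3  S(add(add(Z, S^4(Z)), add(add(Z, Z), SZ)))
  →4  S(add(S^4(Z), add(add(Z, Z), SZ)))
  →5  S(S(add(SSSZ, add(add(Z, Z), SZ))))
  →6  S(S(S(add(SSZ, add(add(Z, Z), SZ)))))
  →7  S(S(S(S(add(SZ, add(add(Z, Z), SZ))))))
  →8  S(S(S(S(S(add(Z, add(add(Z, Z), SZ)))))))
  →9  S(S(S(S(S(add(add(Z, Z), SZ))))))
  →10  S(S(S(S(S(add(Z, SZ))))))
  →11  S^6(Z)

Answer: normal form = S^6(Z)  (in 11 steps)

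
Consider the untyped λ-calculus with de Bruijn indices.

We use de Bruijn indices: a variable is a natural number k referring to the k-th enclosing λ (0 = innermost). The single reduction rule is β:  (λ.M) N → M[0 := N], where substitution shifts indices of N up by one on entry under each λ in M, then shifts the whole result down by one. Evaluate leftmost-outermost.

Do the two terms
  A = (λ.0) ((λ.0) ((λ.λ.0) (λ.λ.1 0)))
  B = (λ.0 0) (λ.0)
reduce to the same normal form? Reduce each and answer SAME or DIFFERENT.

Term A:
  start: (λ.0) ((λ.0) ((λ.λ.0) (λ.λ.1 0)))
  [1] (λ.0) ((λ.λ.0) (λ.λ.1 0))
  [2] (λ.λ.0) (λ.λ.1 0)
  [3] λ.0

Term B:
  start: (λ.0 0) (λ.0)
  [1] (λ.0) (λ.0)
  [2] λ.0

Answer: SAME — A ⇓ λ.0, B ⇓ λ.0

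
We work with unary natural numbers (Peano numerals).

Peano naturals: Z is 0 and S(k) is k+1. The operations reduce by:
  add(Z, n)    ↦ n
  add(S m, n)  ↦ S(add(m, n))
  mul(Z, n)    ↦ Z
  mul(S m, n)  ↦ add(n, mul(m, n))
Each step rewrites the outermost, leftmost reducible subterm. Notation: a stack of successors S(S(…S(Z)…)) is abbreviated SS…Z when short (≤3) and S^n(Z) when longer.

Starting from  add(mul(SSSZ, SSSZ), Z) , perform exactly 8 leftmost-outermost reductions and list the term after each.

  start: add(mul(SSSZ, SSSZ), Z)
  [1] add(add(SSSZ, mul(SSZ, SSSZ)), Z)
  [2] add(S(add(SSZ, mul(SSZ, SSSZ))), Z)
  [3] S(add(add(SSZ, mul(SSZ, SSSZ)), Z))
  [4] S(add(S(add(SZ, mul(SSZ, SSSZ))), Z))
  [5] S(S(add(add(SZ, mul(SSZ, SSSZ)), Z)))
  [6] S(S(add(S(add(Z, mul(SSZ, SSSZ))), Z)))
  [7] S(S(S(add(add(Z, mul(SSZ, SSSZ)), Z))))
  [8] S(S(S(add(mul(SSZ, SSSZ), Z))))

Answer: after 8 steps: S(S(S(add(mul(SSZ, SSSZ), Z))))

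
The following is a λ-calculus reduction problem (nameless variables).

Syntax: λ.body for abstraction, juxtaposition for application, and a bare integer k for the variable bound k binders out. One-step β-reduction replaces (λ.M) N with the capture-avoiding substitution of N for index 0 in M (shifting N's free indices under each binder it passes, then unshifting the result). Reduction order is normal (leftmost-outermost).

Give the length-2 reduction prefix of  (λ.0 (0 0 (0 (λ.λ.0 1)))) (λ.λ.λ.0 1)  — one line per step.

Answer: after 2 steps: λ.λ.0 1

Working:
  start: (λ.0 (0 0 (0 (λ.λ.0 1)))) (λ.λ.λ.0 1)
  [1] (λ.λ.λ.0 1) ((λ.λ.λ.0 1) (λ.λ.λ.0 1) ((λ.λ.λ.0 1) (λ.λ.0 1)))
  [2] λ.λ.0 1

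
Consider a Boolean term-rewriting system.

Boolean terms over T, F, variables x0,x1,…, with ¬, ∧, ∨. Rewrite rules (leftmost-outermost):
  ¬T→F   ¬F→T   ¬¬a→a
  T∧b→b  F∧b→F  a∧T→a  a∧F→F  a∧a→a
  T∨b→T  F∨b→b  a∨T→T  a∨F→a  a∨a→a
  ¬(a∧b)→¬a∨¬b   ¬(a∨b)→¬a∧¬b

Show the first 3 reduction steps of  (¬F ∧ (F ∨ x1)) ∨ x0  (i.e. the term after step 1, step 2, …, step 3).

Answer: after 3 steps: x1 ∨ x0

Reduction:
  start: (¬F ∧ (F ∨ x1)) ∨ x0
  →1  (T ∧ (F ∨ x1)) ∨ x0
  →2  (F ∨ x1) ∨ x0
  →3  x1 ∨ x0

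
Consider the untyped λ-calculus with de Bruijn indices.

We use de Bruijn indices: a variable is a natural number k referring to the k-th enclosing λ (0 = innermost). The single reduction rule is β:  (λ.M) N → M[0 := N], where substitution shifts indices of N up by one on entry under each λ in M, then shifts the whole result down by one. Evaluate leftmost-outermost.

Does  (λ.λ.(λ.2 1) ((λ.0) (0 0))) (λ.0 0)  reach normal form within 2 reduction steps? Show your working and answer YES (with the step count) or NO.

  start: (λ.λ.(λ.2 1) ((λ.0) (0 0))) (λ.0 0)
  step 1: λ.(λ.(λ.0 0) 1) ((λ.0) (0 0))
  step 2: λ.(λ.0 0) 0

Answer: NO — after 2 steps the term is λ.(λ.0 0) 0, not yet normal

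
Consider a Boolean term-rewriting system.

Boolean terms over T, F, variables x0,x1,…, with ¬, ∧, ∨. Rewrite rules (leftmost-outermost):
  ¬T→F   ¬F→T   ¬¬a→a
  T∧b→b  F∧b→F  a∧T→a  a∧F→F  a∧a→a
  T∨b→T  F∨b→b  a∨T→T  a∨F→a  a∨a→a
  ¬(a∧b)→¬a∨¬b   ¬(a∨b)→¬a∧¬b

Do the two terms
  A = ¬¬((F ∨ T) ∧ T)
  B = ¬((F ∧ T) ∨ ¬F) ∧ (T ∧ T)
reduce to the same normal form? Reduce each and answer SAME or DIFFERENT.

Answer: DIFFERENT — A ⇓ T, B ⇓ F

Derivation:
Term A:
  start: ¬¬((F ∨ T) ∧ T)
  [1] (F ∨ T) ∧ T
  [2] F ∨ T
  [3] T

Term B:
  start: ¬((F ∧ T) ∨ ¬F) ∧ (T ∧ T)
  [1] (¬(F ∧ T) ∧ ¬¬F) ∧ (T ∧ T)
  [2] ((¬F ∨ ¬T) ∧ ¬¬F) ∧ (T ∧ T)
  [3] ((T ∨ ¬T) ∧ ¬¬F) ∧ (T ∧ T)
  [4] (T ∧ ¬¬F) ∧ (T ∧ T)
  [5] ¬¬F ∧ (T ∧ T)
  [6] F ∧ (T ∧ T)
  [7] F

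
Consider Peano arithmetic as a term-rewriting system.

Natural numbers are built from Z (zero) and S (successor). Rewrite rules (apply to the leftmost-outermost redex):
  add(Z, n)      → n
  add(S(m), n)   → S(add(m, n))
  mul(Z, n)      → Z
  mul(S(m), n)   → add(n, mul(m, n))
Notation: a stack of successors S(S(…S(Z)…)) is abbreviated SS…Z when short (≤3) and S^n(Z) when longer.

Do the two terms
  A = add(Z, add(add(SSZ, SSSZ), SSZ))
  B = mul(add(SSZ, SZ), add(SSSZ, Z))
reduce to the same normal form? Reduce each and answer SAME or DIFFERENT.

Term A:
  start: add(Z, add(add(SSZ, SSSZ), SSZ))
  →1  add(add(SSZ, SSSZ), SSZ)
  →2  add(S(add(SZ, SSSZ)), SSZ)
  →3  S(add(add(SZ, SSSZ), SSZ))
  →4  S(add(S(add(Z, SSSZ)), SSZ))
  →5  S(S(add(add(Z, SSSZ), SSZ)))
  →6  S(S(add(SSSZ, SSZ)))
  →7  S(S(S(add(SSZ, SSZ))))
  →8  S(S(S(S(add(SZ, SSZ)))))
  →9  S(S(S(S(S(add(Z, SSZ))))))
  →10  S^7(Z)

Term B:
  start: mul(add(SSZ, SZ), add(SSSZ, Z))
  →1  mul(S(add(SZ, SZ)), add(SSSZ, Z))
  →2  add(add(SSSZ, Z), mul(add(SZ, SZ), add(SSSZ, Z)))
  →3  add(S(add(SSZ, Z)), mul(add(SZ, SZ), add(SSSZ, Z)))
  →4  S(add(add(SSZ, Z), mul(add(SZ, SZ), add(SSSZ, Z))))
  →5  S(add(S(add(SZ, Z)), mul(add(SZ, SZ), add(SSSZ, Z))))
  →6  S(S(add(add(SZ, Z), mul(add(SZ, SZ), add(SSSZ, Z)))))
  →7  S(S(add(S(add(Z, Z)), mul(add(SZ, SZ), add(SSSZ, Z)))))
  →8  S(S(S(add(add(Z, Z), mul(add(SZ, SZ), add(SSSZ, Z))))))
  →9  S(S(S(add(Z, mul(add(SZ, SZ), add(SSSZ, Z))))))
  →10  S(S(S(mul(add(SZ, SZ), add(SSSZ, Z)))))
  →11  S(S(S(mul(S(add(Z, SZ)), add(SSSZ, Z)))))
  →12  S(S(S(add(add(SSSZ, Z), mul(add(Z, SZ), add(SSSZ, Z))))))
  →13  S(S(S(add(S(add(SSZ, Z)), mul(add(Z, SZ), add(SSSZ, Z))))))
  →14  S(S(S(S(add(add(SSZ, Z), mul(add(Z, SZ), add(SSSZ, Z)))))))
  →15  S(S(S(S(add(S(add(SZ, Z)), mul(add(Z, SZ), add(SSSZ, Z)))))))
  →16  S(S(S(S(S(add(add(SZ, Z), mul(add(Z, SZ), add(SSSZ, Z))))))))
  →17  S(S(S(S(S(add(S(add(Z, Z)), mul(add(Z, SZ), add(SSSZ, Z))))))))
  →18  S(S(S(S(S(S(add(add(Z, Z), mul(add(Z, SZ), add(SSSZ, Z)))))))))
  →19  S(S(S(S(S(S(add(Z, mul(add(Z, SZ), add(SSSZ, Z)))))))))
  →20  S(S(S(S(S(S(mul(add(Z, SZ), add(SSSZ, Z))))))))
  →21  S(S(S(S(S(S(mul(SZ, add(SSSZ, Z))))))))
  →22  S(S(S(S(S(S(add(add(SSSZ, Z), mul(Z, add(SSSZ, Z)))))))))
  →23  S(S(S(S(S(S(add(S(add(SSZ, Z)), mul(Z, add(SSSZ, Z)))))))))
  →24  S(S(S(S(S(S(S(add(add(SSZ, Z), mul(Z, add(SSSZ, Z))))))))))
  →25  S(S(S(S(S(S(S(add(S(add(SZ, Z)), mul(Z, add(SSSZ, Z))))))))))
  →26  S(S(S(S(S(S(S(S(add(add(SZ, Z), mul(Z, add(SSSZ, Z)))))))))))
  →27  S(S(S(S(S(S(S(S(add(S(add(Z, Z)), mul(Z, add(SSSZ, Z)))))))))))
  →28  S(S(S(S(S(S(S(S(S(add(add(Z, Z), mul(Z, add(SSSZ, Z))))))))))))
  →29  S(S(S(S(S(S(S(S(S(add(Z, mul(Z, add(SSSZ, Z))))))))))))
  →30  S(S(S(S(S(S(S(S(S(mul(Z, add(SSSZ, Z)))))))))))
  →31  S^9(Z)

Answer: DIFFERENT — A ⇓ S^7(Z), B ⇓ S^9(Z)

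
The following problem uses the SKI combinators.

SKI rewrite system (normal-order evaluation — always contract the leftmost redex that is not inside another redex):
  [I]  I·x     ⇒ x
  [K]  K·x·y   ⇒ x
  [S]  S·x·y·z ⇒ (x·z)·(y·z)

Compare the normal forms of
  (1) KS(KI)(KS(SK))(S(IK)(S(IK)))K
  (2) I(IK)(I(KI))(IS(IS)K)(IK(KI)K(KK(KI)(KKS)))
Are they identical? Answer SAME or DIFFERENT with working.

Answer: DIFFERENT — A ⇓ SKK, B ⇓ I

Working:
Term A:
  start: KS(KI)(KS(SK))(S(IK)(S(IK)))K
  →1  S(KS(SK))(S(IK)(S(IK)))K
  →2  KS(SK)K(S(IK)(S(IK))K)
  →3  SK(S(IK)(S(IK))K)
  →4  SK(IKK(S(IK)K))
  →5  SK(KK(S(IK)K))
  →6  SKK

Term B:
  start: I(IK)(I(KI))(IS(IS)K)(IK(KI)K(KK(KI)(KKS)))
  →1  IK(I(KI))(IS(IS)K)(IK(KI)K(KK(KI)(KKS)))
  →2  K(I(KI))(IS(IS)K)(IK(KI)K(KK(KI)(KKS)))
  →3  I(KI)(IK(KI)K(KK(KI)(KKS)))
  →4  KI(IK(KI)K(KK(KI)(KKS)))
  →5  I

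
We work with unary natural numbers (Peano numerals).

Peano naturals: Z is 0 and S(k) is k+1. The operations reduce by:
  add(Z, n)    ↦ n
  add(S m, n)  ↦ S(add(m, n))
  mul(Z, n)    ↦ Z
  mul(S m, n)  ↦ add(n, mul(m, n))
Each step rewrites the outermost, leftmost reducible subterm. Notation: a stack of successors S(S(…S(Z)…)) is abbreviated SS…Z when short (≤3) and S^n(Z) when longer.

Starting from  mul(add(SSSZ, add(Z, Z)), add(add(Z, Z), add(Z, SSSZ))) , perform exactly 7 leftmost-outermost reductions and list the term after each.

  start: mul(add(SSSZ, add(Z, Z)), add(add(Z, Z), add(Z, SSSZ)))
  step 1: mul(S(add(SSZ, add(Z, Z))), add(add(Z, Z), add(Z, SSSZ)))
  step 2: add(add(add(Z, Z), add(Z, SSSZ)), mul(add(SSZ, add(Z, Z)), add(add(Z, Z), add(Z, SSSZ))))
  step 3: add(add(Z, add(Z, SSSZ)), mul(add(SSZ, add(Z, Z)), add(add(Z, Z), add(Z, SSSZ))))
  step 4: add(add(Z, SSSZ), mul(add(SSZ, add(Z, Z)), add(add(Z, Z), add(Z, SSSZ))))
  step 5: add(SSSZ, mul(add(SSZ, add(Z, Z)), add(add(Z, Z), add(Z, SSSZ))))
  step 6: S(add(SSZ, mul(add(SSZ, add(Z, Z)), add(add(Z, Z), add(Z, SSSZ)))))
  step 7: S(S(add(SZ, mul(add(SSZ, add(Z, Z)), add(add(Z, Z), add(Z, SSSZ))))))

Answer: after 7 steps: S(S(add(SZ, mul(add(SSZ, add(Z, Z)), add(add(Z, Z), add(Z, SSSZ))))))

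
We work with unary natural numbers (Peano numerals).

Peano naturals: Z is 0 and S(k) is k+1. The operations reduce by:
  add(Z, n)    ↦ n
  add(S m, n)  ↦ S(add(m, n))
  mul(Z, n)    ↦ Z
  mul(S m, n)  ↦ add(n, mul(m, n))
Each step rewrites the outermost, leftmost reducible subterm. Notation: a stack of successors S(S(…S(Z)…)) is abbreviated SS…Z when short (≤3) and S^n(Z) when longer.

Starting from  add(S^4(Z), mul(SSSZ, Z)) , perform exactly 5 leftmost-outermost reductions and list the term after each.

  start: add(S^4(Z), mul(SSSZ, Z))
  step 1: S(add(SSSZ, mul(SSSZ, Z)))
  step 2: S(S(add(SSZ, mul(SSSZ, Z))))
  step 3: S(S(S(add(SZ, mul(SSSZ, Z)))))
  step 4: S(S(S(S(add(Z, mul(SSSZ, Z))))))
  step 5: S(S(S(S(mul(SSSZ, Z)))))

Answer: after 5 steps: S(S(S(S(mul(SSSZ, Z)))))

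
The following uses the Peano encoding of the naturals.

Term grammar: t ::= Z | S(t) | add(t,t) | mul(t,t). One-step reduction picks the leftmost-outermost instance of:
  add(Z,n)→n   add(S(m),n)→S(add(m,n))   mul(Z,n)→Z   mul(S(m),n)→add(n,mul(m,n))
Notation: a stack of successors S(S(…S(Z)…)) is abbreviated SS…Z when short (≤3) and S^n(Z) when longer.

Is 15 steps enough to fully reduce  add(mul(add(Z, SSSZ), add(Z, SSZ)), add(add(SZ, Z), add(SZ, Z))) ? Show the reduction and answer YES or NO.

Answer: NO — after 15 steps the term is S(S(S(S(add(mul(SZ, add(Z, SSZ)), add(add(SZ, Z), add(SZ, Z))))))), not yet normal

Working:
  start: add(mul(add(Z, SSSZ), add(Z, SSZ)), add(add(SZ, Z), add(SZ, Z)))
  step 1: add(mul(SSSZ, add(Z, SSZ)), add(add(SZ, Z), add(SZ, Z)))
  step 2: add(add(add(Z, SSZ), mul(SSZ, add(Z, SSZ))), add(add(SZ, Z), add(SZ, Z)))
  step 3: add(add(SSZ, mul(SSZ, add(Z, SSZ))), add(add(SZ, Z), add(SZ, Z)))
  step 4: add(S(add(SZ, mul(SSZ, add(Z, SSZ)))), add(add(SZ, Z), add(SZ, Z)))
  step 5: S(add(add(SZ, mul(SSZ, add(Z, SSZ))), add(add(SZ, Z), add(SZ, Z))))
  step 6: S(add(S(add(Z, mul(SSZ, add(Z, SSZ)))), add(add(SZ, Z), add(SZ, Z))))
  step 7: S(S(add(add(Z, mul(SSZ, add(Z, SSZ))), add(add(SZ, Z), add(SZ, Z)))))
  step 8: S(S(add(mul(SSZ, add(Z, SSZ)), add(add(SZ, Z), add(SZ, Z)))))
  step 9: S(S(add(add(add(Z, SSZ), mul(SZ, add(Z, SSZ))), add(add(SZ, Z), add(SZ, Z)))))
  step 10: S(S(add(add(SSZ, mul(SZ, add(Z, SSZ))), add(add(SZ, Z), add(SZ, Z)))))
  step 11: S(S(add(S(add(SZ, mul(SZ, add(Z, SSZ)))), add(add(SZ, Z), add(SZ, Z)))))
  step 12: S(S(S(add(add(SZ, mul(SZ, add(Z, SSZ))), add(add(SZ, Z), add(SZ, Z))))))
  step 13: S(S(S(add(S(add(Z, mul(SZ, add(Z, SSZ)))), add(add(SZ, Z), add(SZ, Z))))))
  step 14: S(S(S(S(add(add(Z, mul(SZ, add(Z, SSZ))), add(add(SZ, Z), add(SZ, Z)))))))
  step 15: S(S(S(S(add(mul(SZ, add(Z, SSZ)), add(add(SZ, Z), add(SZ, Z)))))))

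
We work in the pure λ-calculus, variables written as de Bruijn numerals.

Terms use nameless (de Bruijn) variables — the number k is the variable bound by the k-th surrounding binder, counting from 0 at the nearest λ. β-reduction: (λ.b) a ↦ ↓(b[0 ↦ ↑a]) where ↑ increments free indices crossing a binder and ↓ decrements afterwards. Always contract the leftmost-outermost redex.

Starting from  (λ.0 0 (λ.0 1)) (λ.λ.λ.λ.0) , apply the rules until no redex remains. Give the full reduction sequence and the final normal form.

  start: (λ.0 0 (λ.0 1)) (λ.λ.λ.λ.0)
  →1  (λ.λ.λ.λ.0) (λ.λ.λ.λ.0) (λ.0 (λ.λ.λ.λ.0))
  →2  (λ.λ.λ.0) (λ.0 (λ.λ.λ.λ.0))
  →3  λ.λ.0

Answer: normal form = λ.λ.0  (in 3 steps)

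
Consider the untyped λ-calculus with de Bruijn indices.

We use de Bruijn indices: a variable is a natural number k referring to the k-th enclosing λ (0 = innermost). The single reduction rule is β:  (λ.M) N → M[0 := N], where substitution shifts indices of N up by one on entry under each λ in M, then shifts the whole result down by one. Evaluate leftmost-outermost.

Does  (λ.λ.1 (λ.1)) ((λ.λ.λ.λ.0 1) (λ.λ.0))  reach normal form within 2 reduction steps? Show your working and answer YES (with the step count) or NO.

Answer: NO — after 2 steps the term is λ.(λ.λ.λ.0 1) (λ.1), not yet normal

Working:
  start: (λ.λ.1 (λ.1)) ((λ.λ.λ.λ.0 1) (λ.λ.0))
  [1] λ.(λ.λ.λ.λ.0 1) (λ.λ.0) (λ.1)
  [2] λ.(λ.λ.λ.0 1) (λ.1)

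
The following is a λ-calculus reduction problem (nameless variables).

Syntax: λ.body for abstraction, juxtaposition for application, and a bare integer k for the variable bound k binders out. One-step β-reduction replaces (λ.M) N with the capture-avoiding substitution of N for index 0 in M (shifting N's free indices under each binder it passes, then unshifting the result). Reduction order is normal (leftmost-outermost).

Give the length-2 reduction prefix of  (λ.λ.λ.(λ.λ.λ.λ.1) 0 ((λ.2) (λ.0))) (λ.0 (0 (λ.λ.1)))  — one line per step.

  start: (λ.λ.λ.(λ.λ.λ.λ.1) 0 ((λ.2) (λ.0))) (λ.0 (0 (λ.λ.1)))
  →1  λ.λ.(λ.λ.λ.λ.1) 0 ((λ.2) (λ.0))
  →2  λ.λ.(λ.λ.λ.1) ((λ.2) (λ.0))

Answer: after 2 steps: λ.λ.(λ.λ.λ.1) ((λ.2) (λ.0))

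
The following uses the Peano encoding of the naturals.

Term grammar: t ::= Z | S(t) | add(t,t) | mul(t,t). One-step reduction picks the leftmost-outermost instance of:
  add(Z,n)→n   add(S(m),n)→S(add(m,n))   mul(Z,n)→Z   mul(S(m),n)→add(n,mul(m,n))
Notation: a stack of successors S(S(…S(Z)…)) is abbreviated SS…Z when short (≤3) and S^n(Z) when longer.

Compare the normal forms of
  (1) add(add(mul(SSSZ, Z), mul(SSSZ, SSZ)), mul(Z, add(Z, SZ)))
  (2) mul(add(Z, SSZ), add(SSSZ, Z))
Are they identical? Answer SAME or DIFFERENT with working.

Answer: SAME — A ⇓ S^6(Z), B ⇓ S^6(Z)

Reduction:
Term A:
  start: add(add(mul(SSSZ, Z), mul(SSSZ, SSZ)), mul(Z, add(Z, SZ)))
  [1] add(add(add(Z, mul(SSZ, Z)), mul(SSSZ, SSZ)), mul(Z, add(Z, SZ)))
  [2] add(add(mul(SSZ, Z), mul(SSSZ, SSZ)), mul(Z, add(Z, SZ)))
  [3] add(add(add(Z, mul(SZ, Z)), mul(SSSZ, SSZ)), mul(Z, add(Z, SZ)))
  [4] add(add(mul(SZ, Z), mul(SSSZ, SSZ)), mul(Z, add(Z, SZ)))
  [5] add(add(add(Z, mul(Z, Z)), mul(SSSZ, SSZ)), mul(Z, add(Z, SZ)))
  [6] add(add(mul(Z, Z), mul(SSSZ, SSZ)), mul(Z, add(Z, SZ)))
  [7] add(add(Z, mul(SSSZ, SSZ)), mul(Z, add(Z, SZ)))
  [8] add(mul(SSSZ, SSZ), mul(Z, add(Z, SZ)))
  [9] add(add(SSZ, mul(SSZ, SSZ)), mul(Z, add(Z, SZ)))
  [10] add(S(add(SZ, mul(SSZ, SSZ))), mul(Z, add(Z, SZ)))
  [11] S(add(add(SZ, mul(SSZ, SSZ)), mul(Z, add(Z, SZ))))
  [12] S(add(S(add(Z, mul(SSZ, SSZ))), mul(Z, add(Z, SZ))))
  [13] S(S(add(add(Z, mul(SSZ, SSZ)), mul(Z, add(Z, SZ)))))
  [14] S(S(add(mul(SSZ, SSZ), mul(Z, add(Z, SZ)))))
  [15] S(S(add(add(SSZ, mul(SZ, SSZ)), mul(Z, add(Z, SZ)))))
  [16] S(S(add(S(add(SZ, mul(SZ, SSZ))), mul(Z, add(Z, SZ)))))
  [17] S(S(S(add(add(SZ, mul(SZ, SSZ)), mul(Z, add(Z, SZ))))))
  [18] S(S(S(add(S(add(Z, mul(SZ, SSZ))), mul(Z, add(Z, SZ))))))
  [19] S(S(S(S(add(add(Z, mul(SZ, SSZ)), mul(Z, add(Z, SZ)))))))
  [20] S(S(S(S(add(mul(SZ, SSZ), mul(Z, add(Z, SZ)))))))
  [21] S(S(S(S(add(add(SSZ, mul(Z, SSZ)), mul(Z, add(Z, SZ)))))))
  [22] S(S(S(S(add(S(add(SZ, mul(Z, SSZ))), mul(Z, add(Z, SZ)))))))
  [23] S(S(S(S(S(add(add(SZ, mul(Z, SSZ)), mul(Z, add(Z, SZ))))))))
  [24] S(S(S(S(S(add(S(add(Z, mul(Z, SSZ))), mul(Z, add(Z, SZ))))))))
  [25] S(S(S(S(S(S(add(add(Z, mul(Z, SSZ)), mul(Z, add(Z, SZ)))))))))
  [26] S(S(S(S(S(S(add(mul(Z, SSZ), mul(Z, add(Z, SZ)))))))))
  [27] S(S(S(S(S(S(add(Z, mul(Z, add(Z, SZ)))))))))
  [28] S(S(S(S(S(S(mul(Z, add(Z, SZ))))))))
  [29] S^6(Z)

Term B:
  start: mul(add(Z, SSZ), add(SSSZ, Z))
  [1] mul(SSZ, add(SSSZ, Z))
  [2] add(add(SSSZ, Z), mul(SZ, add(SSSZ, Z)))
  [3] add(S(add(SSZ, Z)), mul(SZ, add(SSSZ, Z)))
  [4] S(add(add(SSZ, Z), mul(SZ, add(SSSZ, Z))))
  [5] S(add(S(add(SZ, Z)), mul(SZ, add(SSSZ, Z))))
  [6] S(S(add(add(SZ, Z), mul(SZ, add(SSSZ, Z)))))
  [7] S(S(add(S(add(Z, Z)), mul(SZ, add(SSSZ, Z)))))
  [8] S(S(S(add(add(Z, Z), mul(SZ, add(SSSZ, Z))))))
  [9] S(S(S(add(Z, mul(SZ, add(SSSZ, Z))))))
  [10] S(S(S(mul(SZ, add(SSSZ, Z)))))
  [11] S(S(S(add(add(SSSZ, Z), mul(Z, add(SSSZ, Z))))))
  [12] S(S(S(add(S(add(SSZ, Z)), mul(Z, add(SSSZ, Z))))))
  [13] S(S(S(S(add(add(SSZ, Z), mul(Z, add(SSSZ, Z)))))))
  [14] S(S(S(S(add(S(add(SZ, Z)), mul(Z, add(SSSZ, Z)))))))
  [15] S(S(S(S(S(add(add(SZ, Z), mul(Z, add(SSSZ, Z))))))))
  [16] S(S(S(S(S(add(S(add(Z, Z)), mul(Z, add(SSSZ, Z))))))))
  [17] S(S(S(S(S(S(add(add(Z, Z), mul(Z, add(SSSZ, Z)))))))))
  [18] S(S(S(S(S(S(add(Z, mul(Z, add(SSSZ, Z)))))))))
  [19] S(S(S(S(S(S(mul(Z, add(SSSZ, Z))))))))
  [20] S^6(Z)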